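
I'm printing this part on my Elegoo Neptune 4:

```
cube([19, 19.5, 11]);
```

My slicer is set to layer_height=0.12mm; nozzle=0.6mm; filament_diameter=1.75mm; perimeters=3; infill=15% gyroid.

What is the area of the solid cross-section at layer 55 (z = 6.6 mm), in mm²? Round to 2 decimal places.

At z = 6.6 mm: the cube (footprint 19×19.5) is included at this height (area 370.50 mm²). Overall, the cross-section is a single solid region. Net area = 370.50 mm².

370.50 mm²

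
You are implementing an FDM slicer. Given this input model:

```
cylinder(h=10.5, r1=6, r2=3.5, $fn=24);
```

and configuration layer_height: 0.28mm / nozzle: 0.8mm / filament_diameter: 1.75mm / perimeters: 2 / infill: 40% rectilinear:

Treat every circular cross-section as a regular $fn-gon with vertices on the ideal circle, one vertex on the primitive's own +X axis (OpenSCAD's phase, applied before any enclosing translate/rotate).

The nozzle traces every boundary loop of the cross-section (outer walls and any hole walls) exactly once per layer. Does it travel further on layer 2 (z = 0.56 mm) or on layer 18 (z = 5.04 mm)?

layer 2 (z = 0.56 mm)

Layer 2 (z = 0.56): the cone: at t=0.053 of its height the radius interpolates to r₁+(r₂−r₁)t = 5.867, giving a regular 24-gon of that circumradius (perimeter = 2·24·5.867·sin(180°/24) = 36.76 mm). So its perimeter = 36.76 mm. Layer 18 (z = 5.04): the cone contributes a regular 24-gon of circumradius 4.800 (interpolated between r1=6 and r2=3.5 at t=0.480) (perimeter = 2·24·4.800·sin(180°/24) = 30.07 mm). So its perimeter = 30.07 mm. Layer 2 is larger (36.76 vs 30.07 mm).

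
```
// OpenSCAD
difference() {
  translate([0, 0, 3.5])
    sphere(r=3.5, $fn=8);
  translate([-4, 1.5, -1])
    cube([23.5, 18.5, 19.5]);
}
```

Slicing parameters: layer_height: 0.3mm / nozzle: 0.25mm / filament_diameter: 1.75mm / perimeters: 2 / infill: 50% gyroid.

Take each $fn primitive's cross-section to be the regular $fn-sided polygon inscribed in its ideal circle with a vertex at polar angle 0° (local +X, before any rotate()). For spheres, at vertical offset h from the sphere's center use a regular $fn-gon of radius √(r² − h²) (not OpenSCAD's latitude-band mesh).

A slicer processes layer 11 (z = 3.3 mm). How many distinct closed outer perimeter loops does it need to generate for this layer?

1

At z = 3.3 mm: the sphere: section is a regular 8-gon, circumradius = √(r²−h²) = √(3.5²−0.2²) = 3.494; the cube at (-4, 1.5) (footprint 23.5×18.5) is included at this height; After the difference (first − rest): starting from the r=3.5 sphere, the 23.5×18.5 cube at (-4, 1.5) partially overlaps it — only the 7.72 mm² overlap (of its 434.75 mm²) is removed, clipping the outline — 1 connected region. The result has 1 disconnected region.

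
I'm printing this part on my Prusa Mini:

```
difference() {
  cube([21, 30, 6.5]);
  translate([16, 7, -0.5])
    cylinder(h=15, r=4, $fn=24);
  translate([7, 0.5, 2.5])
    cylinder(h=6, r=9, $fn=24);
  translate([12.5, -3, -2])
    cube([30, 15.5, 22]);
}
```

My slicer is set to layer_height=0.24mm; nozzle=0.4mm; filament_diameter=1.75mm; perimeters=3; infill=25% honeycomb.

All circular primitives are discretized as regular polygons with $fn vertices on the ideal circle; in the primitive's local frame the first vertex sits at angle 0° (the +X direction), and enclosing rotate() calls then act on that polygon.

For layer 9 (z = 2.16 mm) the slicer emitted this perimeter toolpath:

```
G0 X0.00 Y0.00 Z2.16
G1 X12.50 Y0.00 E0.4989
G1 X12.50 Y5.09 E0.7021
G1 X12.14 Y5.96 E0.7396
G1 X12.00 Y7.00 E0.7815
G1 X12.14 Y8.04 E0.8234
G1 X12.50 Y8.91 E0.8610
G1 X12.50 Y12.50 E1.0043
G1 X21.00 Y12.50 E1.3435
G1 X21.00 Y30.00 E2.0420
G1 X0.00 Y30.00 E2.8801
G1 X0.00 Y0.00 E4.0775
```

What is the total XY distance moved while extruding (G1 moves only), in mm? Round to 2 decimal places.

Sum the Euclidean lengths of each G1 segment: total = 102.16 mm.

102.16 mm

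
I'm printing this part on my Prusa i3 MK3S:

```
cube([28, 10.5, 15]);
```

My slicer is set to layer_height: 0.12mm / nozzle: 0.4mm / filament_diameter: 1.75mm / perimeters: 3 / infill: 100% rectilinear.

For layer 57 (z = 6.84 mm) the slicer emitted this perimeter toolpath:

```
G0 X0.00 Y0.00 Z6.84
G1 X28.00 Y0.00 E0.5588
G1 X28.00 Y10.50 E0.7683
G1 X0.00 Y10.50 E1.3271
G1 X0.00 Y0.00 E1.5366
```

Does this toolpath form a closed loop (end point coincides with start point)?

yes

Start point (G0): (0.00, 0.00). End point (last G1): the path returns to the start — closed.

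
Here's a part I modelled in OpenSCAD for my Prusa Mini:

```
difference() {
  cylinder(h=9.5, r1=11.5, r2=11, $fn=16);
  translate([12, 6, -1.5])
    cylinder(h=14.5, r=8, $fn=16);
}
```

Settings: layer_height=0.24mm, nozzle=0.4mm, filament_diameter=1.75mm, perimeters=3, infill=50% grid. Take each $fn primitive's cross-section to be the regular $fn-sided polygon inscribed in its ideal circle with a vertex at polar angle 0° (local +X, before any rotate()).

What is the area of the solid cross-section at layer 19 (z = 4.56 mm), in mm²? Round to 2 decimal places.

At z = 4.56 mm: the cone: at t=0.480 of its height the radius interpolates to r₁+(r₂−r₁)t = 11.260, giving a regular 16-gon of that circumradius (area = (16/2)·11.260²·sin(360°/16) = 388.16 mm²); the r=8 cylinder at (12, 6) contributes a regular 16-gon of circumradius 8 (area = (16/2)·8.000²·sin(360°/16) = 195.93 mm²); After the difference (first − rest): starting from the cone (388.16 mm²), the r=8 cylinder at (12, 6) partially overlaps it — only the 50.79 mm² overlap (of its 195.93 mm²) is removed, clipping the outline — area = 337.37 mm². Overall, the cross-section is a single solid region. Net area = 337.37 mm².

337.37 mm²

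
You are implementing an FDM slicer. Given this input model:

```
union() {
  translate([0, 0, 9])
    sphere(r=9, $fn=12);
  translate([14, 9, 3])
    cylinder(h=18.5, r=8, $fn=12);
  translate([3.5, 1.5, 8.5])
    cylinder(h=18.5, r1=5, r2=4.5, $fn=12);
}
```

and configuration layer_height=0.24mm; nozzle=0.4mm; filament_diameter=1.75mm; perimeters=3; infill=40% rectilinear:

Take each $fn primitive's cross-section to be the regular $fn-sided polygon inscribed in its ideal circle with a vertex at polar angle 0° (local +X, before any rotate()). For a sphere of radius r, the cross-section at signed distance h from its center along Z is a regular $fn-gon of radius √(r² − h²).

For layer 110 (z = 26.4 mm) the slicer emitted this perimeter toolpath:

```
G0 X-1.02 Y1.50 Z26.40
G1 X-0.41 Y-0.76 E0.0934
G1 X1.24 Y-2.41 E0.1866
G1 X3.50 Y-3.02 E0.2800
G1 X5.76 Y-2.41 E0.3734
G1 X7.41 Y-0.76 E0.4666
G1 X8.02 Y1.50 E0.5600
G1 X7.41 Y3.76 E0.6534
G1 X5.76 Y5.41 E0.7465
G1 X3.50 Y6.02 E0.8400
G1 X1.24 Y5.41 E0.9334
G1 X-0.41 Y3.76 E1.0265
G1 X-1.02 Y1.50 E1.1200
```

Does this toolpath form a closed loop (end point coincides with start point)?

Start point (G0): (-1.02, 1.50). End point (last G1): the path returns to the start — closed.

yes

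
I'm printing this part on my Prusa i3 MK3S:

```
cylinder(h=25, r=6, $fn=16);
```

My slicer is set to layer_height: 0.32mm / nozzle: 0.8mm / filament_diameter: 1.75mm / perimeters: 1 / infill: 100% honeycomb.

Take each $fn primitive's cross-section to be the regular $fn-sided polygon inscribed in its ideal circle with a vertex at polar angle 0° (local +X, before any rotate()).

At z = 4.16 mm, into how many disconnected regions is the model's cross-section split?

1

At z = 4.16 mm: the r=6 cylinder gives a regular 16-gon of circumradius 6 (constant along its height). The result has 1 disconnected region.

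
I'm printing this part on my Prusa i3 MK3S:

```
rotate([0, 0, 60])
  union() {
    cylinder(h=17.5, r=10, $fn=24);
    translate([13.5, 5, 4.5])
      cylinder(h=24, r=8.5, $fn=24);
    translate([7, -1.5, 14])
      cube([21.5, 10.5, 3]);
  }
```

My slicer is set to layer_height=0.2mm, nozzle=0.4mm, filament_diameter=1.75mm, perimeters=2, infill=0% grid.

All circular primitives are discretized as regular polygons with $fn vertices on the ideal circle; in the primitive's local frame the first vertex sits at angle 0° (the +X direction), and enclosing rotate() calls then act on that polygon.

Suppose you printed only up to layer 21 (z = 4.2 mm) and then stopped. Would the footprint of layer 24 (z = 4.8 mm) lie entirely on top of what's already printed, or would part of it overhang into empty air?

part overhangs

Compare the two slices. At z = 4.2: the r=10 cylinder gives a regular 24-gon of circumradius 10 (constant along its height) (area = (24/2)·10.000²·sin(360°/24) = 310.58 mm²); the cylinder at (13.5, 5) is absent (z outside [4.5, 28.5]); the cube at (7, -1.5) is not intersected at this z (z outside [14, 17]); Taking the union: only the r=10 cylinder is present, so the union is just that shape — area = 310.58 mm²; (rotated 60° about Z; rotation is an isometry so areas/perimeters/island counts are preserved). At z = 4.8: the cylinder: section is a regular 24-gon, circumradius r=10 (area = (24/2)·10.000²·sin(360°/24) = 310.58 mm²); the r=8.5 cylinder at (13.5, 5) gives a regular 24-gon of circumradius 8.5 (constant along its height) (area = (24/2)·8.500²·sin(360°/24) = 224.40 mm²); the cube at (7, -1.5) is absent (z outside [14, 17]); Combining (union): the regions partially overlap — summed areas 534.98 mm² minus the doubly-counted overlap 31.11 mm² gives 503.87 mm² — area = 503.87 mm²; (whole slice rotated 60° about Z — lengths, areas and connectivity unchanged). Checking containment: at z = 4.8 the cross-section extends beyond the z = 4.2 cross-section by about 193.28 mm².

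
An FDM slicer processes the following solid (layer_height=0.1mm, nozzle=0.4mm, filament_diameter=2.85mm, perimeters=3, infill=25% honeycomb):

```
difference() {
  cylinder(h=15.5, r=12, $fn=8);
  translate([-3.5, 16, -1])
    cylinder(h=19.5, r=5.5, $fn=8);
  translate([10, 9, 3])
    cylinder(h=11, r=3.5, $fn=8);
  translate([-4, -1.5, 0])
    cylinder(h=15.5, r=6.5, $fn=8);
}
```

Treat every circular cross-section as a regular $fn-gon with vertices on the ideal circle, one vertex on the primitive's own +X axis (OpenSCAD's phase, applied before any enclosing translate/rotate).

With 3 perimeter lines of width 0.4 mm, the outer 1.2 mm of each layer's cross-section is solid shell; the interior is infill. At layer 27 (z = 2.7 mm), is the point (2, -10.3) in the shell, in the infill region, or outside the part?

shell

At z = 2.7 mm: the cylinder: section is a regular 8-gon, circumradius r=12; the cylinder at (-3.5, 16): section is a regular 8-gon, circumradius r=5.5; the cylinder at (10, 9) is not intersected at this z (z outside [3, 14]); the cylinder at (-4, -1.5): section is a regular 8-gon, circumradius r=6.5; Subtracting the remaining from the first: starting from the r=12 cylinder, the r=5.5 cylinder at (-3.5, 16) partially overlaps it — only the 0.18 mm² overlap (of its 85.56 mm²) is removed, clipping the outline; the r=6.5 cylinder at (-4, -1.5) lies wholly inside it (removes its full 119.50 mm² and its 39.80 mm outline becomes a hole wall) — 1 connected region with 1 hole. Overall, the cross-section is one region with 1 hole. The nearest boundary edge runs (8.49, -8.49)→(-0.00, -12.00); distance from the point to it = 0.81 mm. The point is inside the cross-section, 0.81 mm from the nearest boundary — within the 1.2 mm shell band (3 × 0.4).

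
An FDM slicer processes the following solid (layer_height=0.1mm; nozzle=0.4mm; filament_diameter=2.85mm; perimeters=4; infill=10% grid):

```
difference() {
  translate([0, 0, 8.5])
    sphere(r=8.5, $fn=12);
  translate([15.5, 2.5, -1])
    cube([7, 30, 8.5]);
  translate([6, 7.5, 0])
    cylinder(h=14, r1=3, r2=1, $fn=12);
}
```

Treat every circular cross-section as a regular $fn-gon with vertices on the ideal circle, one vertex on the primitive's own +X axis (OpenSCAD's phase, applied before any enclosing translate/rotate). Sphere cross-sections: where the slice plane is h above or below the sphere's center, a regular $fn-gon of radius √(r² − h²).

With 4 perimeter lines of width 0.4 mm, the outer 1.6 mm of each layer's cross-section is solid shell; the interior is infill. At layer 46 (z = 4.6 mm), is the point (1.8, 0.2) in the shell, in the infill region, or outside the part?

At z = 4.6 mm: the sphere: section is a regular 12-gon, circumradius = √(r²−h²) = √(8.5²−3.9²) = 7.552; the cube at (15.5, 2.5) (footprint 7×30) is included at this height; the cone at (6, 7.5) (r1=3→r2=1) has section circumradius 2.343 here — a regular 12-gon; Taking the first minus the rest: starting from the r=8.5 sphere, the 7×30 cube at (15.5, 2.5) misses the remaining region (no effect); the cone at (6, 7.5) partially overlaps it — only the 0.02 mm² overlap (of its 16.47 mm²) is removed, clipping the outline — 1 connected region. Overall, the cross-section is a single solid region. The nearest boundary edge runs (6.54, 3.78)→(7.55, 0.00); distance from the point to it = 5.50 mm. The point is inside the cross-section and 5.50 mm from the nearest boundary — more than the 1.6 mm shell width (4 × 0.4), so it's in the infill interior.

infill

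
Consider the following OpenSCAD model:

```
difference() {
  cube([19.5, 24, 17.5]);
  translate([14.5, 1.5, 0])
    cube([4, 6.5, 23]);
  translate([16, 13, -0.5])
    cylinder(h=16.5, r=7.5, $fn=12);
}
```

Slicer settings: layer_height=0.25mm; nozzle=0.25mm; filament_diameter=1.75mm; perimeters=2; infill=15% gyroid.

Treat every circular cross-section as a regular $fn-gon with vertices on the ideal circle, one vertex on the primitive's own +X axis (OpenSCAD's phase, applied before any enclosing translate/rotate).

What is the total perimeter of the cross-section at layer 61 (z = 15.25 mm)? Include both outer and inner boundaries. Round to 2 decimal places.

At z = 15.25 mm: the cube (footprint 19.5×24) is included at this height (perimeter 87.00 mm); the cube at (14.5, 1.5) (footprint 4×6.5) is included at this height (perimeter 21.00 mm); the r=7.5 cylinder at (16, 13) gives a regular 12-gon of circumradius 7.5 (constant along its height) (perimeter = 2·12·7.500·sin(180°/12) = 46.59 mm); Subtracting the remaining from the first: starting from the 19.5×24 cube, the 4×6.5 cube at (14.5, 1.5) lies wholly inside it (removes its full 26.00 mm² and its 21.00 mm outline becomes a hole wall); the r=7.5 cylinder at (16, 13) partially overlaps it — only the 124.73 mm² overlap (of its 168.75 mm²) is removed, clipping the outline — boundary = 113.35 mm. Overall, the cross-section is a single solid region. Total boundary length (outer) = 113.35 mm.

113.35 mm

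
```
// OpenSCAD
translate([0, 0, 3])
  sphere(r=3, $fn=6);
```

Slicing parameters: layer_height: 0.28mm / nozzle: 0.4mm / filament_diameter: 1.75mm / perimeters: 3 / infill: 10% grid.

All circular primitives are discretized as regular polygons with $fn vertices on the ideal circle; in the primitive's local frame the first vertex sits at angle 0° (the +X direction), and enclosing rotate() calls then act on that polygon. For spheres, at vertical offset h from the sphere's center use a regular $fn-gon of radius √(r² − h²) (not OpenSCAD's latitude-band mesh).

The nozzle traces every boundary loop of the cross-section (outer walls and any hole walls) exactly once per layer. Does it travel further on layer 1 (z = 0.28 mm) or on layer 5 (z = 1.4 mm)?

Layer 1 (z = 0.28): the sphere: section is a regular 6-gon, circumradius = √(r²−h²) = √(3²−2.72²) = 1.266 (perimeter = 2·6·1.266·sin(180°/6) = 7.59 mm). So its perimeter = 7.59 mm. Layer 5 (z = 1.4): the r=3 sphere contributes a regular 6-gon of circumradius √(3²−1.6²) = 2.538 (perimeter = 2·6·2.538·sin(180°/6) = 15.23 mm). So its perimeter = 15.23 mm. Layer 5 is larger (15.23 vs 7.59 mm).

layer 5 (z = 1.4 mm)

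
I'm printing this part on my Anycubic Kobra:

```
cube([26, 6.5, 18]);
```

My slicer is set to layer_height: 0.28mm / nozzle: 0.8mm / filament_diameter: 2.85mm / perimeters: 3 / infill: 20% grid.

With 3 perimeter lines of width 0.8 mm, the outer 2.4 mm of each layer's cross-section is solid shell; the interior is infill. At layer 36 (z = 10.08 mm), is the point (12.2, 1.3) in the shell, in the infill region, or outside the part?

shell

At z = 10.08 mm: the cube is present — its section is the full 26×6.5 rectangle. Overall, the cross-section is a single solid region. The nearest boundary edge runs (0.00, 0.00)→(26.00, 0.00); distance from the point to it = 1.30 mm. The point is inside the cross-section, 1.30 mm from the nearest boundary — within the 2.4 mm shell band (3 × 0.8).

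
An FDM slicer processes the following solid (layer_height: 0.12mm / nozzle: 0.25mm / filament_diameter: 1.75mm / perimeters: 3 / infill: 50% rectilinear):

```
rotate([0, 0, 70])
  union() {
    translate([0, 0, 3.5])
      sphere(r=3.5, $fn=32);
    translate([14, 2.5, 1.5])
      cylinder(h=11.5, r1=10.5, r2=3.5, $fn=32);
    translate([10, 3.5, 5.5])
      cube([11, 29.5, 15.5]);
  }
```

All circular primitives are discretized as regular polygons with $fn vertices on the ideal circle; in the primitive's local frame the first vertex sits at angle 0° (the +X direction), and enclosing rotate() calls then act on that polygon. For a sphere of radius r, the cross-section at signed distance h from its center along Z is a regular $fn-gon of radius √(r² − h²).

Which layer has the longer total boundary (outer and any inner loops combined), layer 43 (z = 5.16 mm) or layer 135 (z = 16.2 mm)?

layer 135 (z = 16.2 mm)

Layer 43 (z = 5.16): the r=3.5 sphere contributes a regular 32-gon of circumradius √(3.5²−1.66²) = 3.081 (perimeter = 2·32·3.081·sin(180°/32) = 19.33 mm); the cone at (14, 2.5): at t=0.318 of its height the radius interpolates to r₁+(r₂−r₁)t = 8.272, giving a regular 32-gon of that circumradius (perimeter = 2·32·8.272·sin(180°/32) = 51.89 mm); the cube at (10, 3.5) does not reach this height (z outside [5.5, 21]); Taking the union: the 2 present regions are separate (no shared area or edge), so areas and boundary lengths simply add and each stays a separate island — boundary = 71.22 mm; (whole slice rotated 70° about Z — lengths, areas and connectivity unchanged). So its perimeter = 71.22 mm. Layer 135 (z = 16.2): the sphere is absent (|z−center|=12.700 > r=3.5); the cone at (14, 2.5) does not reach this height (z outside [1.5, 13]); the cube at (10, 3.5) (footprint 11×29.5) is included at this height (perimeter 81.00 mm); Combining (union): only the 11×29.5 cube at (10, 3.5) is present, so the union is just that shape — boundary = 81.00 mm; (rotated 70° about Z; rotation is an isometry so areas/perimeters/island counts are preserved). So its perimeter = 81.00 mm. Layer 135 is larger (81.00 vs 71.22 mm).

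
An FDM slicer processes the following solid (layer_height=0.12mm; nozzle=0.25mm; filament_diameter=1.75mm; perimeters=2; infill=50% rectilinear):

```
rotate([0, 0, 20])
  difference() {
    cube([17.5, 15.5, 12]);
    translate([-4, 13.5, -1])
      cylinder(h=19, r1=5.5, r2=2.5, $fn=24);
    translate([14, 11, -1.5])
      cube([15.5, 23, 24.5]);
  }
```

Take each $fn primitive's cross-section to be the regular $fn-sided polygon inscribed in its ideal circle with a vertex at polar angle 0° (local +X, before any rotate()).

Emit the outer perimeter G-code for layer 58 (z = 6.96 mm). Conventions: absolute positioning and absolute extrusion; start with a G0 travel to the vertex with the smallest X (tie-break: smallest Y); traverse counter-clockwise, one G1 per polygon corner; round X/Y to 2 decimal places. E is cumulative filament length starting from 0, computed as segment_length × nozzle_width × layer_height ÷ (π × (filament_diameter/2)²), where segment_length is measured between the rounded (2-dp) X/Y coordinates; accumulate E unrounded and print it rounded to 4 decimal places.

G0 X-5.30 Y14.57 Z6.96
G1 X-5.07 Y13.94 E0.0084
G1 X-4.90 Y13.75 E0.0115
G1 X-4.39 Y12.77 E0.0253
G1 X-4.15 Y11.69 E0.0391
G1 X-4.16 Y11.43 E0.0424
G1 X0.00 Y0.00 E0.1941
G1 X16.44 Y5.99 E0.4123
G1 X12.68 Y16.32 E0.5494
G1 X9.39 Y15.12 E0.5931
G1 X7.85 Y19.35 E0.6492
G1 X-5.30 Y14.57 E0.8238

At z = 6.96 mm: the 17.5×15.5 cube contributes its full rectangle; the cone at (-4, 13.5): at t=0.419 of its height the radius interpolates to r₁+(r₂−r₁)t = 4.243, giving a regular 24-gon of that circumradius; the cube at (14, 11) is present — its section is the full 15.5×23 rectangle; Taking the first minus the rest: starting from the 17.5×15.5 cube, the cone at (-4, 13.5) partially overlaps it — only the 0.40 mm² overlap (of its 55.92 mm²) is removed, clipping the outline; the 15.5×23 cube at (14, 11) partially overlaps it — only the 15.75 mm² overlap (of its 356.50 mm²) is removed, clipping the outline — 1 connected region; (whole slice rotated 20° about Z — lengths, areas and connectivity unchanged). The outline is a single polygon with 11 vertices. Extrusion per mm of travel: 0.25 × 0.12 / (π × 0.875²) = 0.012473. Accumulating E over each segment gives final E = 0.8238.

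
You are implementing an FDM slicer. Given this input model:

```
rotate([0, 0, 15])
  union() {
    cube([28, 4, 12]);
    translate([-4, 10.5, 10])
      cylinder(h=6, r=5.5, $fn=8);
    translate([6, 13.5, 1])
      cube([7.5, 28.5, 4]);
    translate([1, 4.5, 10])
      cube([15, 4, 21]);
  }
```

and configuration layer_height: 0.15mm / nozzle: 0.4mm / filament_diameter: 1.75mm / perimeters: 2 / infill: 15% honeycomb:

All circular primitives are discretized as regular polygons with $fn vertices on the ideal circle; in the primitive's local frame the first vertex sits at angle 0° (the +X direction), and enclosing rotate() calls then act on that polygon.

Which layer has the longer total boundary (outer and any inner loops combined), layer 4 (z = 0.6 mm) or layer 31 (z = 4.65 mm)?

Layer 4 (z = 0.6): the cube is present — its section is the full 28×4 rectangle (perimeter 64.00 mm); the cylinder at (-4, 10.5) is absent (z outside [10, 16]); the cube at (6, 13.5) is absent (z outside [1, 5]); the cube at (1, 4.5) does not reach this height (z outside [10, 31]); Taking the union: only the 28×4 cube is present, so the union is just that shape — boundary = 64.00 mm; (rotated 15° about Z; rotation is an isometry so areas/perimeters/island counts are preserved). So its perimeter = 64.00 mm. Layer 31 (z = 4.65): the cube (footprint 28×4) is included at this height (perimeter 64.00 mm); the cylinder at (-4, 10.5) does not reach this height (z outside [10, 16]); the 7.5×28.5 cube at (6, 13.5) contributes its full rectangle (perimeter 72.00 mm); the cube at (1, 4.5) is not intersected at this z (z outside [10, 31]); Combining (union): the 2 present regions are separate (no shared area or edge), so areas and boundary lengths simply add and each stays a separate island — boundary = 136.00 mm; (whole slice rotated 15° about Z — lengths, areas and connectivity unchanged). So its perimeter = 136.00 mm. Layer 31 is larger (136.00 vs 64.00 mm).

layer 31 (z = 4.65 mm)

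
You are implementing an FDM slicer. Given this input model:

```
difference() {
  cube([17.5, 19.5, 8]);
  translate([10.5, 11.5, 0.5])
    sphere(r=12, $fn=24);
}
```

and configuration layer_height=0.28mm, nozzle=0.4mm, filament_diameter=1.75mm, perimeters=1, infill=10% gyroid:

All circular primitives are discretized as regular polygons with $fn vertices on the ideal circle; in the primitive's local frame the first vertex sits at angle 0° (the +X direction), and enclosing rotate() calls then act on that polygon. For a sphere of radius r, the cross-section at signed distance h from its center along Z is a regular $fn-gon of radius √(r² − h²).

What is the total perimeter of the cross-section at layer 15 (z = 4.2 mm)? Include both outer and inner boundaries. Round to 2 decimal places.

59.14 mm

At z = 4.2 mm: the 17.5×19.5 cube contributes its full rectangle (perimeter 74.00 mm); the sphere at (10.5, 11.5): section is a regular 24-gon, circumradius = √(r²−h²) = √(12²−3.7²) = 11.415 (perimeter = 2·24·11.415·sin(180°/24) = 71.52 mm); Subtracting the remaining from the first: starting from the 17.5×19.5 cube, the r=12 sphere at (10.5, 11.5) partially overlaps it — only the 308.91 mm² overlap (of its 404.72 mm²) is removed, clipping the outline — boundary = 59.14 mm. Overall, the cross-section has 2 separate islands. Total boundary length (outer) = 59.14 mm.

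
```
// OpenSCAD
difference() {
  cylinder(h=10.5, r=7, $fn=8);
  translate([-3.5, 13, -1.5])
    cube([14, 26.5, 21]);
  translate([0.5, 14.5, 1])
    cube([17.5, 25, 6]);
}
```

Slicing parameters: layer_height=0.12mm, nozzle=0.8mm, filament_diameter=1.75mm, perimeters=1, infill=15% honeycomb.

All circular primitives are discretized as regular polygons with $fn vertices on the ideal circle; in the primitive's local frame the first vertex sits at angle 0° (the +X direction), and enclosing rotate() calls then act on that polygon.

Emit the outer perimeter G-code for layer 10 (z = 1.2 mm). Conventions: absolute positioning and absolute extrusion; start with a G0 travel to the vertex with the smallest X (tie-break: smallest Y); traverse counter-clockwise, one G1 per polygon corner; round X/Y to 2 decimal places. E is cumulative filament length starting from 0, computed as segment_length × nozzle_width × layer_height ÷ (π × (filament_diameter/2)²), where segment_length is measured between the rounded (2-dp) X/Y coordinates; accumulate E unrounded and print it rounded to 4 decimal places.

At z = 1.2 mm: the cylinder: section is a regular 8-gon, circumradius r=7; the cube at (-3.5, 13) (footprint 14×26.5) is included at this height; the 17.5×25 cube at (0.5, 14.5) contributes its full rectangle; Subtracting the remaining from the first: starting from the r=7 cylinder, the 14×26.5 cube at (-3.5, 13) misses the remaining region (no effect); the 17.5×25 cube at (0.5, 14.5) misses the remaining region (no effect) — 1 connected region. The outline is a single polygon with 8 vertices. Extrusion per mm of travel: 0.8 × 0.12 / (π × 0.875²) = 0.039912. Accumulating E over each segment gives final E = 1.7107.

G0 X-7.00 Y0.00 Z1.20
G1 X-4.95 Y-4.95 E0.2138
G1 X0.00 Y-7.00 E0.4277
G1 X4.95 Y-4.95 E0.6415
G1 X7.00 Y0.00 E0.8554
G1 X4.95 Y4.95 E1.0692
G1 X0.00 Y7.00 E1.2830
G1 X-4.95 Y4.95 E1.4969
G1 X-7.00 Y0.00 E1.7107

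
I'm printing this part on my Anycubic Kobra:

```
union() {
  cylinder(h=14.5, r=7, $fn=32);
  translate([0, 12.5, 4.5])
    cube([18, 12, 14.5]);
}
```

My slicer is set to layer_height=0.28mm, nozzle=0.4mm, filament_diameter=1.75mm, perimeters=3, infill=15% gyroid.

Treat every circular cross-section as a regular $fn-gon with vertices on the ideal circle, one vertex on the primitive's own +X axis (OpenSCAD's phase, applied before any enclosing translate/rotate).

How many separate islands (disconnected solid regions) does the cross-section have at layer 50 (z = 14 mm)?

At z = 14 mm: the r=7 cylinder contributes a regular 32-gon of circumradius 7; the 18×12 cube at (0, 12.5) contributes its full rectangle; Merging all regions: the 2 present regions are separate (no shared area or edge), so areas and boundary lengths simply add and each stays a separate island — 2 connected regions. Overall, the cross-section has 2 separate islands. Island count = 2.

2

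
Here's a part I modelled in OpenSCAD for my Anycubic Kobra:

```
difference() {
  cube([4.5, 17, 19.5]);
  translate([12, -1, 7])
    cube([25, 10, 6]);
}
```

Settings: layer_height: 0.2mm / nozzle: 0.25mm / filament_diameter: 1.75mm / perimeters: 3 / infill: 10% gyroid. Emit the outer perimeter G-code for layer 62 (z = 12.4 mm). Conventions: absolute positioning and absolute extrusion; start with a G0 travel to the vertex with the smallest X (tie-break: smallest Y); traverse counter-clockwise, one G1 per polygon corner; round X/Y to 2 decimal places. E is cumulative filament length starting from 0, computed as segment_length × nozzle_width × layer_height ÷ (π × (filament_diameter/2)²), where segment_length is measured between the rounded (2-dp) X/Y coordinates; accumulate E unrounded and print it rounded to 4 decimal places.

At z = 12.4 mm: the 4.5×17 cube contributes its full rectangle; the cube at (12, -1) (footprint 25×10) is included at this height; Subtracting the remaining from the first: starting from the 4.5×17 cube, the 25×10 cube at (12, -1) misses the remaining region (no effect) — 1 connected region. The outline is a single polygon with 4 vertices. Extrusion per mm of travel: 0.25 × 0.2 / (π × 0.875²) = 0.020788. Accumulating E over each segment gives final E = 0.8939.

G0 X0.00 Y0.00 Z12.40
G1 X4.50 Y0.00 E0.0935
G1 X4.50 Y17.00 E0.4469
G1 X0.00 Y17.00 E0.5405
G1 X0.00 Y0.00 E0.8939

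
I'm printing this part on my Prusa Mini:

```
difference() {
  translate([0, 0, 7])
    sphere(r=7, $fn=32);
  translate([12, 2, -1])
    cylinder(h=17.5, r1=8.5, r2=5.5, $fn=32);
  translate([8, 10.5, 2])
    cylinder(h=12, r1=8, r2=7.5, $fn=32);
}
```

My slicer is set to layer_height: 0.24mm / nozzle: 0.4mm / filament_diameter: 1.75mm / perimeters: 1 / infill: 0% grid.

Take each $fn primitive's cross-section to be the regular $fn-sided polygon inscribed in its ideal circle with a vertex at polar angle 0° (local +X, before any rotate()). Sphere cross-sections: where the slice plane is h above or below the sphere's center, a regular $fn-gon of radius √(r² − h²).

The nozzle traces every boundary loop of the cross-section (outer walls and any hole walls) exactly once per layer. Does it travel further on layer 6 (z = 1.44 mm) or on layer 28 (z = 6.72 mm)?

layer 28 (z = 6.72 mm)

Layer 6 (z = 1.44): the sphere: section is a regular 32-gon, circumradius = √(r²−h²) = √(7²−5.56²) = 4.253 (perimeter = 2·32·4.253·sin(180°/32) = 26.68 mm); the cone at (12, 2) (r1=8.5→r2=5.5) has section circumradius 8.082 here — a regular 32-gon (perimeter = 2·32·8.082·sin(180°/32) = 50.70 mm); the cone at (8, 10.5) is absent (z outside [2, 14]); After the difference (first − rest): starting from the r=7 sphere, the cone at (12, 2) partially overlaps it — only the 0.15 mm² overlap (of its 203.87 mm²) is removed, clipping the outline — boundary = 26.67 mm. So its perimeter = 26.67 mm. Layer 28 (z = 6.72): the sphere: section is a regular 32-gon, circumradius = √(r²−h²) = √(7²−0.28²) = 6.994 (perimeter = 2·32·6.994·sin(180°/32) = 43.88 mm); the cone at (12, 2) (r1=8.5→r2=5.5) has section circumradius 7.177 here — a regular 32-gon (perimeter = 2·32·7.177·sin(180°/32) = 45.02 mm); the cone at (8, 10.5): at t=0.393 of its height the radius interpolates to r₁+(r₂−r₁)t = 7.803, giving a regular 32-gon of that circumradius (perimeter = 2·32·7.803·sin(180°/32) = 48.95 mm); After the difference (first − rest): starting from the r=7 sphere, the cone at (12, 2) partially overlaps it — only the 9.51 mm² overlap (of its 160.76 mm²) is removed, clipping the outline; the cone at (8, 10.5) partially overlaps it — only the 5.84 mm² overlap (of its 190.07 mm²) is removed, clipping the outline — boundary = 43.05 mm. So its perimeter = 43.05 mm. Layer 28 is larger (43.05 vs 26.67 mm).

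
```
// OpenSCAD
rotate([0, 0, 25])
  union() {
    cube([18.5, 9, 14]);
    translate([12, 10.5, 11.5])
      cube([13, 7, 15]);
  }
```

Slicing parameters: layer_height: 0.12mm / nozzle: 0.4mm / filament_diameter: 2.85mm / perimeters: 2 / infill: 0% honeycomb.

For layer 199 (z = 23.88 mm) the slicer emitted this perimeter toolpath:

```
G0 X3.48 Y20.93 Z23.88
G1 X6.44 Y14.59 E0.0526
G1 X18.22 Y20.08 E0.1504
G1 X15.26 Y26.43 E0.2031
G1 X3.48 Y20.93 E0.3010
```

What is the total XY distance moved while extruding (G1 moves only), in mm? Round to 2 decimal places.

40.00 mm

Sum the Euclidean lengths of each G1 segment: total = 40.00 mm.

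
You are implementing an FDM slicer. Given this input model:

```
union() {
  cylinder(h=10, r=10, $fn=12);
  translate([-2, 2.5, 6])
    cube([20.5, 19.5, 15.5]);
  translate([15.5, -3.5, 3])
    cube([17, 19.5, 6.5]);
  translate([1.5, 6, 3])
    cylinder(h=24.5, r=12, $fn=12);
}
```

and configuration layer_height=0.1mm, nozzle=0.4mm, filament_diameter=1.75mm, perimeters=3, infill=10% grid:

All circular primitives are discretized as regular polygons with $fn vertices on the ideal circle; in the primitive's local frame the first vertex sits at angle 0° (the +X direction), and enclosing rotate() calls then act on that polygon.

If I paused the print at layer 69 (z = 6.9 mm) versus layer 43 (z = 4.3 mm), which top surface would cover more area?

layer 69 (z = 6.9 mm)

Layer 69 (z = 6.9): the r=10 cylinder gives a regular 12-gon of circumradius 10 (constant along its height) (area = (12/2)·10.000²·sin(360°/12) = 300.00 mm²); the cube at (-2, 2.5) (footprint 20.5×19.5) is included at this height (area 399.75 mm²); the 17×19.5 cube at (15.5, -3.5) contributes its full rectangle (area 331.50 mm²); the r=12 cylinder at (1.5, 6) contributes a regular 12-gon of circumradius 12 (area = (12/2)·12.000²·sin(360°/12) = 432.00 mm²); Taking the union: the regions partially overlap — summed areas 1463.25 mm² minus the doubly-counted overlap 469.52 mm² gives 993.73 mm² — area = 993.73 mm². So its area = 993.73 mm². Layer 43 (z = 4.3): the r=10 cylinder contributes a regular 12-gon of circumradius 10 (area = (12/2)·10.000²·sin(360°/12) = 300.00 mm²); the cube at (-2, 2.5) does not reach this height (z outside [6, 21.5]); the cube at (15.5, -3.5) is present — its section is the full 17×19.5 rectangle (area 331.50 mm²); the r=12 cylinder at (1.5, 6) gives a regular 12-gon of circumradius 12 (constant along its height) (area = (12/2)·12.000²·sin(360°/12) = 432.00 mm²); Taking the union: the regions partially overlap — summed areas 1063.50 mm² minus the doubly-counted overlap 228.06 mm² gives 835.44 mm² — area = 835.44 mm². So its area = 835.44 mm². Layer 69 is larger (993.73 vs 835.44 mm²).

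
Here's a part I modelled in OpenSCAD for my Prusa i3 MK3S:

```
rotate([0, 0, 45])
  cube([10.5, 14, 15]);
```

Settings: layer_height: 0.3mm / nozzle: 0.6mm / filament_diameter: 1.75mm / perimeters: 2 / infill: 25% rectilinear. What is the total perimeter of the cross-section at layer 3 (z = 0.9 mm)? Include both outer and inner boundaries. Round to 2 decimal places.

At z = 0.9 mm: the cube (footprint 10.5×14) is included at this height (perimeter 49.00 mm); (rotated 45° about Z; rotation is an isometry so areas/perimeters/island counts are preserved). Overall, the cross-section is a single solid region. Total boundary length (outer) = 49.00 mm.

49.00 mm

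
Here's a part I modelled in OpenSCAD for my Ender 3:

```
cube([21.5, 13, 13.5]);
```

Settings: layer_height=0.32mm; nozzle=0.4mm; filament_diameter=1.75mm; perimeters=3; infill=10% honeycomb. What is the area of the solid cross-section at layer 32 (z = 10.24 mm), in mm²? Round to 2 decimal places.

At z = 10.24 mm: the 21.5×13 cube contributes its full rectangle (area 279.50 mm²). Overall, the cross-section is a single solid region. Net area = 279.50 mm².

279.50 mm²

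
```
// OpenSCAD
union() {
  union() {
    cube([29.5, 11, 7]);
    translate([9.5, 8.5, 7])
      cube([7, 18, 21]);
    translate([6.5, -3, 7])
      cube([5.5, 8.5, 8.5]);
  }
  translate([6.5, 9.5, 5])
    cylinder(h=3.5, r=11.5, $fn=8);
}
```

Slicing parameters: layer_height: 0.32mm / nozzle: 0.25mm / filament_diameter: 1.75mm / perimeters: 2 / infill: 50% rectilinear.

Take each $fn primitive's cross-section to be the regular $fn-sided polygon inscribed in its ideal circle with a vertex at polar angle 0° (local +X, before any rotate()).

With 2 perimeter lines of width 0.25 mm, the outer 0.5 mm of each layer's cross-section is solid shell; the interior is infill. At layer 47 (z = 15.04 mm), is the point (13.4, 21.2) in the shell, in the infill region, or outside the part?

At z = 15.04 mm: the cube is not intersected at this z (z outside [0, 7]); the cube at (9.5, 8.5) (footprint 7×18) is included at this height; the cube at (6.5, -3) is present — its section is the full 5.5×8.5 rectangle; Combining (union): the 2 present regions are separate (no shared area or edge), so areas and boundary lengths simply add and each stays a separate island — 2 connected regions; the cylinder at (6.5, 9.5) is absent (z outside [5, 8.5]); Combining (union): only the result so far is present, so the union is just that shape — 2 connected regions. Overall, the cross-section has 2 separate islands. The nearest boundary edge runs (16.50, 26.50)→(16.50, 8.50); distance from the point to it = 3.10 mm. (Shell/infill is judged within the island containing the point — the largest one.) The point is inside the cross-section and 3.10 mm from the nearest boundary — more than the 0.5 mm shell width (2 × 0.25), so it's in the infill interior.

infill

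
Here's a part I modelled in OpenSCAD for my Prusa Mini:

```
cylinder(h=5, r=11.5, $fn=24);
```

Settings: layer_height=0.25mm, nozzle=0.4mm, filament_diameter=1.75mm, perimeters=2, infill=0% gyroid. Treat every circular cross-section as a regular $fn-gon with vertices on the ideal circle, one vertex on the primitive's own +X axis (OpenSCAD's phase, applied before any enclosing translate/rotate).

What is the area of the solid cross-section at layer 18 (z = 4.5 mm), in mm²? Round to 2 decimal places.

At z = 4.5 mm: the r=11.5 cylinder gives a regular 24-gon of circumradius 11.5 (constant along its height) (area = (24/2)·11.500²·sin(360°/24) = 410.75 mm²). Overall, the cross-section is a single solid region. Net area = 410.75 mm².

410.75 mm²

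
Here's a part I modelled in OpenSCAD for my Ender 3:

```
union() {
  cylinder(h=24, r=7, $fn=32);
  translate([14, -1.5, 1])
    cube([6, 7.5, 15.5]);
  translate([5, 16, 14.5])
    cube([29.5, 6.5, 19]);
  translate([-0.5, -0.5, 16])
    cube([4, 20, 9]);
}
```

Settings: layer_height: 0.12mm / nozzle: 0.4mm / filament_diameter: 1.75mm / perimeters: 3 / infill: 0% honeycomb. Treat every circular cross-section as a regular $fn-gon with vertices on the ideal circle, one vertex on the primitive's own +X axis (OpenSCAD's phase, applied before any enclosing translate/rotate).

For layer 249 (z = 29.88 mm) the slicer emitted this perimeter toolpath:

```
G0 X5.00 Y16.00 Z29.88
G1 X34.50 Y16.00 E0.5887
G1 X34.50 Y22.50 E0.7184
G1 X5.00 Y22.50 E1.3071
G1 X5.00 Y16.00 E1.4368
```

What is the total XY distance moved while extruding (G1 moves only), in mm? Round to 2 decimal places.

72.00 mm

Sum the Euclidean lengths of each G1 segment: total = 72.00 mm.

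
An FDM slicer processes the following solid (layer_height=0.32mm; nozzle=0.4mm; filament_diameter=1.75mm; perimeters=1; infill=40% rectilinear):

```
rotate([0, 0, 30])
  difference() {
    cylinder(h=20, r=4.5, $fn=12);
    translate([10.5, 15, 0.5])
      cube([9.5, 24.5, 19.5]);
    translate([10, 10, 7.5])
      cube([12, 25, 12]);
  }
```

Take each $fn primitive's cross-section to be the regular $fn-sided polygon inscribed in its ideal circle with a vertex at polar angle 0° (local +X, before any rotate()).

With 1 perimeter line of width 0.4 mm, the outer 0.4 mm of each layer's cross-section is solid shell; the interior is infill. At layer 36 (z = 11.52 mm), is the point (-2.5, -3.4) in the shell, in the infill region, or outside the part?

shell

At z = 11.52 mm: the cylinder: section is a regular 12-gon, circumradius r=4.5; the 9.5×24.5 cube at (10.5, 15) contributes its full rectangle; the cube at (10, 10) is present — its section is the full 12×25 rectangle; Taking the first minus the rest: starting from the r=4.5 cylinder, the 9.5×24.5 cube at (10.5, 15) misses the remaining region (no effect); the 12×25 cube at (10, 10) misses the remaining region (no effect) — 1 connected region; (whole slice rotated 30° about Z — lengths, areas and connectivity unchanged). Overall, the cross-section is a single solid region. Undo the 30° rotation: the query point maps to (-3.865, -1.694) in the un-rotated model frame. The nearest boundary edge runs (-3.90, -2.25)→(-4.50, 0.00); distance from the point to it = 0.17 mm. The point is inside the cross-section, 0.17 mm from the nearest boundary — within the 0.4 mm shell band (1 × 0.4).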